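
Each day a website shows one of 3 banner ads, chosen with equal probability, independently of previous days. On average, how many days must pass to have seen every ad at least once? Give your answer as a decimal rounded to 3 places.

5.500

After i distinct types are collected, each trial gives a new one with probability (3−i)/3, so the expected wait for the next new type is 3/(3−i).
E = 3/3 + 3/2 + 3/1 = 11/2 ≈ 5.500.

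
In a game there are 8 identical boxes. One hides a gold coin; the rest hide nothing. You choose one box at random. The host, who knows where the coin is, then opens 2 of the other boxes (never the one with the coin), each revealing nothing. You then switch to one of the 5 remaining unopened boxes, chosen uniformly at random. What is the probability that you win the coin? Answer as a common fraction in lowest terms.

7/40

Your original box holds the coin with probability 1/8, so the other 7 collectively hold it with probability 7/8.
The host can always find 2 empty boxes to open, so the reveals don't change that 7/8; it is now spread over the 5 remaining unopened boxes.
P(win by switching) = (7/8) · (1/5) = 7/40.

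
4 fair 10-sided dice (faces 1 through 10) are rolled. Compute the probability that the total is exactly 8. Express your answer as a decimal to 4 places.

There are 10^4 = 10000 equally likely outcomes.
The number of ordered 4-tuples from {1,…,10} summing to 8 is 35.
P(sum = 8) = 35/10000 = 7/2000 ≈ 0.0035.

0.0035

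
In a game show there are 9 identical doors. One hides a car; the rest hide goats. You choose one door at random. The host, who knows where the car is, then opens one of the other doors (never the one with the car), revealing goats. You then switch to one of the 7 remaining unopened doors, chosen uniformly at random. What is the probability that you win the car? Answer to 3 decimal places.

0.127

Your original door holds the car with probability 1/9, so the other 8 collectively hold it with probability 8/9.
The host can always find an empty door to open, so this doesn't change that 8/9; it is now spread over the 7 remaining unopened doors.
P(win by switching) = (8/9) · (1/7) = 8/63 ≈ 0.127.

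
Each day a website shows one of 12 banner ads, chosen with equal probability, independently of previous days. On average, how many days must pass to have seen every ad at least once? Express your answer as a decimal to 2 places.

37.24

After i distinct types are collected, each trial gives a new one with probability (12−i)/12, so the expected wait for the next new type is 12/(12−i).
E = 12/12 + 12/11 + 12/10 + 12/9 + 12/8 + 12/7 + 12/6 + 12/5 + 12/4 + 12/3 + 12/2 + 12/1 = 86021/2310 ≈ 37.24.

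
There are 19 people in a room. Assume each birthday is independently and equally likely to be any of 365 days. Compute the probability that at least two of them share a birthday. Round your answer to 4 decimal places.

It's easier to compute the probability that all 19 are distinct.
P(all distinct) = 365/365 · 364/365 · ··· · 347/365 ≈ 0.6209.
So the probability of at least one match is 1 − 0.6209 = 0.3791.

0.3791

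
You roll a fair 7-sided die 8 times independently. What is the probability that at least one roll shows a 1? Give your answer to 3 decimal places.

0.709

P(no roll shows a 1) = (6/7)^8 ≈ 0.291.
P(at least one) = 1 − 0.291 = 0.709.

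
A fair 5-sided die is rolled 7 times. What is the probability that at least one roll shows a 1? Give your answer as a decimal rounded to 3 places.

0.790

P(no roll shows a 1) = (4/5)^7 ≈ 0.210.
P(at least one) = 1 − 0.210 = 0.790.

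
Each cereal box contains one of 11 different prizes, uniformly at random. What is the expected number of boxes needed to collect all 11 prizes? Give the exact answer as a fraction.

After i distinct types are collected, each trial gives a new one with probability (11−i)/11, so the expected wait for the next new type is 11/(11−i).
E = 11/11 + 11/10 + 11/9 + 11/8 + 11/7 + 11/6 + 11/5 + 11/4 + 11/3 + 11/2 + 11/1 = 83711/2520.

83711/2520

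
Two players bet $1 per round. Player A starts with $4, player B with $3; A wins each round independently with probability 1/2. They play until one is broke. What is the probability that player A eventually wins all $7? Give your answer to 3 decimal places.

0.571

With a fair step, P(i) = ½P(i−1) + ½P(i+1) with P(0)=0, P(7)=1 has the linear solution P(i) = i/7.
P(4) = 4/7 ≈ 0.571.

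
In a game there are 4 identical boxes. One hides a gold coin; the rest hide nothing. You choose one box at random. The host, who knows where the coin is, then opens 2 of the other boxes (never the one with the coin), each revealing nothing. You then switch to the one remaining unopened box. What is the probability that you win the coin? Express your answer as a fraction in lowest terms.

3/4

Your original box holds the coin with probability 1/4, so the other 3 collectively hold it with probability 3/4.
The host can always find 2 empty boxes to open, so the reveals don't change that 3/4; it is now spread over the 1 remaining unopened box.
P(win by switching) = (3/4) · (1/1) = 3/4.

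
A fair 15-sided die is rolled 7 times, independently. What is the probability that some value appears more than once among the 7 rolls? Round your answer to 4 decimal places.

0.8102

P(all 7 different) = 15/15 · 14/15 · ··· · 9/15 ≈ 0.1898.
P(at least two equal) = 1 − 0.1898 = 0.8102.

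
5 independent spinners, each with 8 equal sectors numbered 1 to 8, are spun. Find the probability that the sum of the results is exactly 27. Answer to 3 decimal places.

0.053

There are 8^5 = 32768 equally likely outcomes.
The number of ordered 5-tuples from {1,…,8} summing to 27 is 1750.
P(sum = 27) = 1750/32768 = 875/16384 ≈ 0.053.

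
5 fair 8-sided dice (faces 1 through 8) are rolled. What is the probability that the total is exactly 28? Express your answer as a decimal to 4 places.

There are 8^5 = 32768 equally likely outcomes.
The number of ordered 5-tuples from {1,…,8} summing to 28 is 1470.
P(sum = 28) = 1470/32768 = 735/16384 ≈ 0.0449.

0.0449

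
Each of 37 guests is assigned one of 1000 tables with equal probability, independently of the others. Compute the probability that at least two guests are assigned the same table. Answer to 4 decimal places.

It's easier to compute the probability that all 37 are distinct.
P(all distinct) = 1000/1000 · 999/1000 · ··· · 964/1000 ≈ 0.5095.
So the probability of at least one match is 1 − 0.5095 = 0.4905.

0.4905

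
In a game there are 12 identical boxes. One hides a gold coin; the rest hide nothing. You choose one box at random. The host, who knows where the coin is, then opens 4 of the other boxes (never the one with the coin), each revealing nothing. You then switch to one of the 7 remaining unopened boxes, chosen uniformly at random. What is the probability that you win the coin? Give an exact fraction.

Your original box holds the coin with probability 1/12, so the other 11 collectively hold it with probability 11/12.
The host can always find 4 empty boxes to open, so the reveals don't change that 11/12; it is now spread over the 7 remaining unopened boxes.
P(win by switching) = (11/12) · (1/7) = 11/84.

11/84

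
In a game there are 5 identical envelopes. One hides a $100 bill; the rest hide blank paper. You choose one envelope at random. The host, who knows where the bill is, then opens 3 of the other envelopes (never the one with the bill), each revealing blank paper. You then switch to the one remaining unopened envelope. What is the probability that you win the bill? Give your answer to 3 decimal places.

Your original envelope holds the bill with probability 1/5, so the other 4 collectively hold it with probability 4/5.
The host can always find 3 empty envelopes to open, so the reveals don't change that 4/5; it is now spread over the 1 remaining unopened envelope.
P(win by switching) = (4/5) · (1/1) = 4/5 ≈ 0.800.

0.800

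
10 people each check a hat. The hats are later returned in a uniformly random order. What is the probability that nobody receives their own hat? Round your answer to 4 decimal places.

0.3679

This is the derangement probability: permutations of 10 with no fixed point.
D(10) = 10! · (1 − 1/1! + 1/2! − ··· + (−1)^10/10!) = 1334961.
P = 1334961/3628800 = 16481/44800 ≈ 0.3679.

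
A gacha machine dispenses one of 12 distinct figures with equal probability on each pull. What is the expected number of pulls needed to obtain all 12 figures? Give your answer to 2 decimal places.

After i distinct types are collected, each trial gives a new one with probability (12−i)/12, so the expected wait for the next new type is 12/(12−i).
E = 12/12 + 12/11 + 12/10 + 12/9 + 12/8 + 12/7 + 12/6 + 12/5 + 12/4 + 12/3 + 12/2 + 12/1 = 86021/2310 ≈ 37.24.

37.24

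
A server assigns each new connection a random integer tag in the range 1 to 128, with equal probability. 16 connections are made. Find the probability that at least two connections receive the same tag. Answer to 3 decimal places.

It's easier to compute the probability that all 16 are distinct.
P(all distinct) = 128/128 · 127/128 · ··· · 113/128 ≈ 0.376.
So the probability of at least one match is 1 − 0.376 = 0.624.

0.624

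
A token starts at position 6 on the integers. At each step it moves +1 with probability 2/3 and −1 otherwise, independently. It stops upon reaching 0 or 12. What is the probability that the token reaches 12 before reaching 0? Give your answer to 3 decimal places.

Let r = q/p = (1/3)/(2/3) = 1/2. The recurrence P(i) = p·P(i+1) + q·P(i−1) with P(0)=0, P(12)=1 gives P(i) = (1 − r^i)/(1 − r^12).
P(6) = (1 − (1/2)^6) / (1 − (1/2)^12) = 64/65 ≈ 0.985.

0.985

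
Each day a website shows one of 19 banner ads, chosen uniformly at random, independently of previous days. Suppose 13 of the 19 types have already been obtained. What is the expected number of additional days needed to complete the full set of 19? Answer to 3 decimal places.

Starting from 13 distinct types, each trial gives a new one with probability (19−i)/19 when i types are held, so the wait for the next new type is 19/(19−i).
E = 19/6 + 19/5 + 19/4 + 19/3 + 19/2 + 19/1 = 931/20 ≈ 46.550.

46.550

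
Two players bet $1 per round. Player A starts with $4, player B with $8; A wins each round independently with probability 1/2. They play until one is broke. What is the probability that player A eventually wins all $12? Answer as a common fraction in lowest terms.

1/3

With a fair step, P(i) = ½P(i−1) + ½P(i+1) with P(0)=0, P(12)=1 has the linear solution P(i) = i/12.
P(4) = 4/12 = 1/3.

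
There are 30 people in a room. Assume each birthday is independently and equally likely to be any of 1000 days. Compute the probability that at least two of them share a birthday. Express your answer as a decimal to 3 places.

0.356

It's easier to compute the probability that all 30 are distinct.
P(all distinct) = 1000/1000 · 999/1000 · ··· · 971/1000 ≈ 0.644.
So the probability of at least one match is 1 − 0.644 = 0.356.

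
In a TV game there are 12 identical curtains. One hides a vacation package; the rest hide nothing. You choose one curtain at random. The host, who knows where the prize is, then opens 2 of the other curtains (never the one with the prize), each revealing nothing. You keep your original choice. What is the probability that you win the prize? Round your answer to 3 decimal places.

0.083

The host can always open 2 empty curtains regardless of your choice, so the reveals give no information about your original curtain.
P(win by staying) = 1/12 ≈ 0.083.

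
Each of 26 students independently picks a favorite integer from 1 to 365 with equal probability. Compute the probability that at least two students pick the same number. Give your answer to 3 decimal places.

It's easier to compute the probability that all 26 are distinct.
P(all distinct) = 365/365 · 364/365 · ··· · 340/365 ≈ 0.402.
So the probability of at least one match is 1 − 0.402 = 0.598.

0.598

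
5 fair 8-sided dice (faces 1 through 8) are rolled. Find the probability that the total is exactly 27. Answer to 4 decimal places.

There are 8^5 = 32768 equally likely outcomes.
The number of ordered 5-tuples from {1,…,8} summing to 27 is 1750.
P(sum = 27) = 1750/32768 = 875/16384 ≈ 0.0534.

0.0534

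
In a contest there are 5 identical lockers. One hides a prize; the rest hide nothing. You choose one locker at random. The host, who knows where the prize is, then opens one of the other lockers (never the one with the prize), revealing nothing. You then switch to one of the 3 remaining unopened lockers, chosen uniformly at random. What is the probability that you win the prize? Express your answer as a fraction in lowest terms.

4/15

Your original locker holds the prize with probability 1/5, so the other 4 collectively hold it with probability 4/5.
The host can always find an empty locker to open, so this doesn't change that 4/5; it is now spread over the 3 remaining unopened lockers.
P(win by switching) = (4/5) · (1/3) = 4/15.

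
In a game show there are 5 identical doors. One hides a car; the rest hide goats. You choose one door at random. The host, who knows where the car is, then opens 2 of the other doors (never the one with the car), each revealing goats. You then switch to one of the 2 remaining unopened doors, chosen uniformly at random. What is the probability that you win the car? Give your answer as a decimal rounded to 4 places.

Your original door holds the car with probability 1/5, so the other 4 collectively hold it with probability 4/5.
The host can always find 2 empty doors to open, so the reveals don't change that 4/5; it is now spread over the 2 remaining unopened doors.
P(win by switching) = (4/5) · (1/2) = 2/5 ≈ 0.4000.

0.4000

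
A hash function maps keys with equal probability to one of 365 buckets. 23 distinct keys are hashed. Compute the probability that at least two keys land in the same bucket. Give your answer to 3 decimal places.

It's easier to compute the probability that all 23 are distinct.
P(all distinct) = 365/365 · 364/365 · ··· · 343/365 ≈ 0.493.
So the probability of at least one match is 1 − 0.493 = 0.507.

0.507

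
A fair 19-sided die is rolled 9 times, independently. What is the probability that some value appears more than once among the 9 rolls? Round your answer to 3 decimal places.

P(all 9 different) = 19/19 · 18/19 · ··· · 11/19 ≈ 0.104.
P(at least two equal) = 1 − 0.104 = 0.896.

0.896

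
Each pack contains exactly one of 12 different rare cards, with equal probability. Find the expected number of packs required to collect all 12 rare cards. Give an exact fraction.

After i distinct types are collected, each trial gives a new one with probability (12−i)/12, so the expected wait for the next new type is 12/(12−i).
E = 12/12 + 12/11 + 12/10 + 12/9 + 12/8 + 12/7 + 12/6 + 12/5 + 12/4 + 12/3 + 12/2 + 12/1 = 86021/2310.

86021/2310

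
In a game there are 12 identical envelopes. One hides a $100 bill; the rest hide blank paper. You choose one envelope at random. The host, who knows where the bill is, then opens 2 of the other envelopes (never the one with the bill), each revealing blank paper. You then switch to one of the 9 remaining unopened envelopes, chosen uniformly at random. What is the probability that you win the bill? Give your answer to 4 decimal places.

Your original envelope holds the bill with probability 1/12, so the other 11 collectively hold it with probability 11/12.
The host can always find 2 empty envelopes to open, so the reveals don't change that 11/12; it is now spread over the 9 remaining unopened envelopes.
P(win by switching) = (11/12) · (1/9) = 11/108 ≈ 0.1019.

0.1019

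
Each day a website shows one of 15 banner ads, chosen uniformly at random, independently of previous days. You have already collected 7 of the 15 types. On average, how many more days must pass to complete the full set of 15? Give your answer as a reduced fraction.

2283/56

Starting from 7 distinct types, each trial gives a new one with probability (15−i)/15 when i types are held, so the wait for the next new type is 15/(15−i).
E = 15/8 + 15/7 + 15/6 + 15/5 + 15/4 + 15/3 + 15/2 + 15/1 = 2283/56.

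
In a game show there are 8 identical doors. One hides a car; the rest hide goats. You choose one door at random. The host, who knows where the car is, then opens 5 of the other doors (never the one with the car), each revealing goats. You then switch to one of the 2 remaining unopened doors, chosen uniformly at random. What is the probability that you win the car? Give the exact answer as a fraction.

7/16

Your original door holds the car with probability 1/8, so the other 7 collectively hold it with probability 7/8.
The host can always find 5 empty doors to open, so the reveals don't change that 7/8; it is now spread over the 2 remaining unopened doors.
P(win by switching) = (7/8) · (1/2) = 7/16.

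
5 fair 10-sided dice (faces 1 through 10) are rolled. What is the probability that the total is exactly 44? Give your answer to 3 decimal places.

0.002

There are 10^5 = 100000 equally likely outcomes.
The number of ordered 5-tuples from {1,…,10} summing to 44 is 210.
P(sum = 44) = 210/100000 = 21/10000 ≈ 0.002.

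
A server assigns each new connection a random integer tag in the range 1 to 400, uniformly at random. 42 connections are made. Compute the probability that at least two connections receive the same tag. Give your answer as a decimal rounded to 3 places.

0.893

It's easier to compute the probability that all 42 are distinct.
P(all distinct) = 400/400 · 399/400 · ··· · 359/400 ≈ 0.107.
So the probability of at least one match is 1 − 0.107 = 0.893.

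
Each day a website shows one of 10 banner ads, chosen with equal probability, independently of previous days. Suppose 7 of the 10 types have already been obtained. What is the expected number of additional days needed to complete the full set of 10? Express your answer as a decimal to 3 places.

Starting from 7 distinct types, each trial gives a new one with probability (10−i)/10 when i types are held, so the wait for the next new type is 10/(10−i).
E = 10/3 + 10/2 + 10/1 = 55/3 ≈ 18.333.

18.333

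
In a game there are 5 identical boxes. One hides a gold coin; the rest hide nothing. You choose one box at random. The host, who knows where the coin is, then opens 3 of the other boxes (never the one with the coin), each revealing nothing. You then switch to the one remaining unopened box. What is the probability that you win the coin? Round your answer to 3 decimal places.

Your original box holds the coin with probability 1/5, so the other 4 collectively hold it with probability 4/5.
The host can always find 3 empty boxes to open, so the reveals don't change that 4/5; it is now spread over the 1 remaining unopened box.
P(win by switching) = (4/5) · (1/1) = 4/5 ≈ 0.800.

0.800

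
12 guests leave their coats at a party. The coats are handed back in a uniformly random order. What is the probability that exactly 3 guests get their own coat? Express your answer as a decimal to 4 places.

Choose which 3 of the 12 are fixed: C(12,3) = 220 ways.
The remaining 9 must have no fixed point: D(9) = 133496.
P = 220·133496/479001600 = 16687/272160 ≈ 0.0613.

0.0613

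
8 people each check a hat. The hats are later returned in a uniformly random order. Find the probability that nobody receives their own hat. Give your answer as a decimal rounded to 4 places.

0.3679

This is the derangement probability: permutations of 8 with no fixed point.
D(8) = 8! · (1 − 1/1! + 1/2! − ··· + (−1)^8/8!) = 14833.
P = 14833/40320 = 2119/5760 ≈ 0.3679.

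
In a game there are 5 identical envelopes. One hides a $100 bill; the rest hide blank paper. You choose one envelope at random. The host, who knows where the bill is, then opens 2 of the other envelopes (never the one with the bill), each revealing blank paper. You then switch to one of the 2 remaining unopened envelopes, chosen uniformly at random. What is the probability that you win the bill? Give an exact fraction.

2/5

Your original envelope holds the bill with probability 1/5, so the other 4 collectively hold it with probability 4/5.
The host can always find 2 empty envelopes to open, so the reveals don't change that 4/5; it is now spread over the 2 remaining unopened envelopes.
P(win by switching) = (4/5) · (1/2) = 2/5.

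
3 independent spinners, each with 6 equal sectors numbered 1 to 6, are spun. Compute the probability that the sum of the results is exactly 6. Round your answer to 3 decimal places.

0.046

There are 6^3 = 216 equally likely outcomes.
The number of ordered 3-tuples from {1,…,6} summing to 6 is 10.
P(sum = 6) = 10/216 = 5/108 ≈ 0.046.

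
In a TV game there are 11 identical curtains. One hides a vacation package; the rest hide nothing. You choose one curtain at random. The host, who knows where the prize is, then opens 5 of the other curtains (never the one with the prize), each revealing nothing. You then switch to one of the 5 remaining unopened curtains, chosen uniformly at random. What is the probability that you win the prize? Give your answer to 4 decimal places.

Your original curtain holds the prize with probability 1/11, so the other 10 collectively hold it with probability 10/11.
The host can always find 5 empty curtains to open, so the reveals don't change that 10/11; it is now spread over the 5 remaining unopened curtains.
P(win by switching) = (10/11) · (1/5) = 2/11 ≈ 0.1818.

0.1818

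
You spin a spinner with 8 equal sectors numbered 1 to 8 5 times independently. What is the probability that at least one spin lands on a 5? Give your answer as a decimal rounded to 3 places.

0.487

P(no spin lands on a 5) = (7/8)^5 ≈ 0.513.
P(at least one) = 1 − 0.513 = 0.487.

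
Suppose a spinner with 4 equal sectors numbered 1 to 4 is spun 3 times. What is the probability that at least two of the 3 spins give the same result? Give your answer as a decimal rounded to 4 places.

0.6250

P(all 3 different) = 4/4 · 3/4 · ··· · 2/4 ≈ 0.3750.
P(at least two equal) = 1 − 0.3750 = 0.6250.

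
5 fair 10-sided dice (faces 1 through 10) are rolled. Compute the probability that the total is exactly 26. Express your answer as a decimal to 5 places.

There are 10^5 = 100000 equally likely outcomes.
The number of ordered 5-tuples from {1,…,10} summing to 26 is 5875.
P(sum = 26) = 5875/100000 = 47/800 ≈ 0.05875.

0.05875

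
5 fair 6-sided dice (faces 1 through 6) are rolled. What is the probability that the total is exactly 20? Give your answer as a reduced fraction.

There are 6^5 = 7776 equally likely outcomes.
The number of ordered 5-tuples from {1,…,6} summing to 20 is 651.
P(sum = 20) = 651/7776 = 217/2592.

217/2592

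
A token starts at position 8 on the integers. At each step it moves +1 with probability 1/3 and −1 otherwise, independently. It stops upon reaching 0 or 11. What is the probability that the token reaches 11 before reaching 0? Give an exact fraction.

255/2047

Let r = q/p = (2/3)/(1/3) = 2. The recurrence P(i) = p·P(i+1) + q·P(i−1) with P(0)=0, P(11)=1 gives P(i) = (1 − r^i)/(1 − r^11).
P(8) = (1 − (2)^8) / (1 − (2)^11) = 255/2047.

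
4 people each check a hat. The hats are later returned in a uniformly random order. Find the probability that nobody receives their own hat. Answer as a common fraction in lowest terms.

This is the derangement probability: permutations of 4 with no fixed point.
D(4) = 4! · (1 − 1/1! + 1/2! − ··· + (−1)^4/4!) = 9.
P = 9/24 = 3/8.

3/8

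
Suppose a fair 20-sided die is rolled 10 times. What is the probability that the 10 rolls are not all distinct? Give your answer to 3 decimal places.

0.935

P(all 10 different) = 20/20 · 19/20 · ··· · 11/20 ≈ 0.065.
P(at least two equal) = 1 − 0.065 = 0.935.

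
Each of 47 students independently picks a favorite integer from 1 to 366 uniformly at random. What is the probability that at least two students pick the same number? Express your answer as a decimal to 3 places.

0.954

It's easier to compute the probability that all 47 are distinct.
P(all distinct) = 366/366 · 365/366 · ··· · 320/366 ≈ 0.046.
So the probability of at least one match is 1 − 0.046 = 0.954.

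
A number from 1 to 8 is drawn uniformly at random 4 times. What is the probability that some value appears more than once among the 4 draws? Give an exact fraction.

151/256

P(all 4 different) = 8/8 · 7/8 · ··· · 5/8 = 105/256.
P(at least two equal) = 1 − 105/256 = 151/256.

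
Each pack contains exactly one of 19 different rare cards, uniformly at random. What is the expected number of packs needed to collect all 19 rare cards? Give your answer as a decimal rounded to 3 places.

67.407

After i distinct types are collected, each trial gives a new one with probability (19−i)/19, so the expected wait for the next new type is 19/(19−i).
E = 19/19 + 19/18 + 19/17 + 19/16 + 19/15 + 19/14 + 19/13 + 19/12 + 19/11 + 19/10 + 19/9 + 19/8 + 19/7 + 19/6 + 19/5 + 19/4 + 19/3 + 19/2 + 19/1 = 275295799/4084080 ≈ 67.407.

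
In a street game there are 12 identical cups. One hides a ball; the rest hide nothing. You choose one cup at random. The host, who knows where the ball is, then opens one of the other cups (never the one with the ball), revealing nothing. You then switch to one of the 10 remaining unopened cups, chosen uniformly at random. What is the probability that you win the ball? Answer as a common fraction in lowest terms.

Your original cup holds the ball with probability 1/12, so the other 11 collectively hold it with probability 11/12.
The host can always find an empty cup to open, so this doesn't change that 11/12; it is now spread over the 10 remaining unopened cups.
P(win by switching) = (11/12) · (1/10) = 11/120.

11/120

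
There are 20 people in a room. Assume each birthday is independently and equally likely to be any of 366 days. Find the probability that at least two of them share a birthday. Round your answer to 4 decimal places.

0.4106

It's easier to compute the probability that all 20 are distinct.
P(all distinct) = 366/366 · 365/366 · ··· · 347/366 ≈ 0.5894.
So the probability of at least one match is 1 − 0.5894 = 0.4106.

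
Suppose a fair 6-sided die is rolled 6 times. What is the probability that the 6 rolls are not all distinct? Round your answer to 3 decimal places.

0.985

P(all 6 different) = 6/6 · 5/6 · ··· · 1/6 ≈ 0.015.
P(at least two equal) = 1 − 0.015 = 0.985.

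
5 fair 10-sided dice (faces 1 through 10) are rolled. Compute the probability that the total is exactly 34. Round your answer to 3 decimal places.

There are 10^5 = 100000 equally likely outcomes.
The number of ordered 5-tuples from {1,…,10} summing to 34 is 3795.
P(sum = 34) = 3795/100000 = 759/20000 ≈ 0.038.

0.038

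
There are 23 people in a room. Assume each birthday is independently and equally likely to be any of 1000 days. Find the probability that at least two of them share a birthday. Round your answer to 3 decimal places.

It's easier to compute the probability that all 23 are distinct.
P(all distinct) = 1000/1000 · 999/1000 · ··· · 978/1000 ≈ 0.775.
So the probability of at least one match is 1 − 0.775 = 0.225.

0.225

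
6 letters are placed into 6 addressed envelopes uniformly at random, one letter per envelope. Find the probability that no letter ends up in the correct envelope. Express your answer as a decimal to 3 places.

0.368

This is the derangement probability: permutations of 6 with no fixed point.
D(6) = 6! · (1 − 1/1! + 1/2! − ··· + (−1)^6/6!) = 265.
P = 265/720 = 53/144 ≈ 0.368.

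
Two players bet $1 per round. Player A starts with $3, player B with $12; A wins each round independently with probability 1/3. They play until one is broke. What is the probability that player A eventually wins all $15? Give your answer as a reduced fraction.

1/4681

Let r = q/p = (2/3)/(1/3) = 2. The recurrence P(i) = p·P(i+1) + q·P(i−1) with P(0)=0, P(15)=1 gives P(i) = (1 − r^i)/(1 − r^15).
P(3) = (1 − (2)^3) / (1 − (2)^15) = 1/4681.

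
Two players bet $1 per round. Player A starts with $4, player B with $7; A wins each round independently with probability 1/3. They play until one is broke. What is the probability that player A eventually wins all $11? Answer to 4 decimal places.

Let r = q/p = (2/3)/(1/3) = 2. The recurrence P(i) = p·P(i+1) + q·P(i−1) with P(0)=0, P(11)=1 gives P(i) = (1 − r^i)/(1 − r^11).
P(4) = (1 − (2)^4) / (1 − (2)^11) = 15/2047 ≈ 0.0073.

0.0073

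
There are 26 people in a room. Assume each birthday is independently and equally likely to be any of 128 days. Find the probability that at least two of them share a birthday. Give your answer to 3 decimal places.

0.935

It's easier to compute the probability that all 26 are distinct.
P(all distinct) = 128/128 · 127/128 · ··· · 103/128 ≈ 0.065.
So the probability of at least one match is 1 − 0.065 = 0.935.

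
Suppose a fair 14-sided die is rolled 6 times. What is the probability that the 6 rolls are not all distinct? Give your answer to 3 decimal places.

P(all 6 different) = 14/14 · 13/14 · ··· · 9/14 ≈ 0.287.
P(at least two equal) = 1 − 0.287 = 0.713.

0.713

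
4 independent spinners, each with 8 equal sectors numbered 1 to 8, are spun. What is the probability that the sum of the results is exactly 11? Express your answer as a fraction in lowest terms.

There are 8^4 = 4096 equally likely outcomes.
The number of ordered 4-tuples from {1,…,8} summing to 11 is 120.
P(sum = 11) = 120/4096 = 15/512.

15/512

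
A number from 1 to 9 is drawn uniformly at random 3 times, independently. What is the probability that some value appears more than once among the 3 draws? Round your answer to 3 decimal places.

0.309

P(all 3 different) = 9/9 · 8/9 · ··· · 7/9 ≈ 0.691.
P(at least two equal) = 1 − 0.691 = 0.309.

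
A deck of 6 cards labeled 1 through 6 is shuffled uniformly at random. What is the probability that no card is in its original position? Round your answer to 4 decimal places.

0.3681

This is the derangement probability: permutations of 6 with no fixed point.
D(6) = 6! · (1 − 1/1! + 1/2! − ··· + (−1)^6/6!) = 265.
P = 265/720 = 53/144 ≈ 0.3681.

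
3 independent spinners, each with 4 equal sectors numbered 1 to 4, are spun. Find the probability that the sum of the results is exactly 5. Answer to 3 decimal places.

0.094

There are 4^3 = 64 equally likely outcomes.
The number of ordered 3-tuples from {1,…,4} summing to 5 is 6.
P(sum = 5) = 6/64 = 3/32 ≈ 0.094.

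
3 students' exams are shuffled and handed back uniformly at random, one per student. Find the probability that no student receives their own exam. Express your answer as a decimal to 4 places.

0.3333

This is the derangement probability: permutations of 3 with no fixed point.
D(3) = 3! · (1 − 1/1! + 1/2! − ··· + (−1)^3/3!) = 2.
P = 2/6 = 1/3 ≈ 0.3333.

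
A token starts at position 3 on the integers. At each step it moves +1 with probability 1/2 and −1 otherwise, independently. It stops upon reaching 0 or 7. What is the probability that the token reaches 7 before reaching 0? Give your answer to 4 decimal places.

With a fair step, P(i) = ½P(i−1) + ½P(i+1) with P(0)=0, P(7)=1 has the linear solution P(i) = i/7.
P(3) = 3/7 ≈ 0.4286.

0.4286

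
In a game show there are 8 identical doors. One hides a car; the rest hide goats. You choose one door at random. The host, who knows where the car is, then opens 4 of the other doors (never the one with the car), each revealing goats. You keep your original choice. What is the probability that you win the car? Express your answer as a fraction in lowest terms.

The host can always open 4 empty doors regardless of your choice, so the reveals give no information about your original door.
P(win by staying) = 1/8.

1/8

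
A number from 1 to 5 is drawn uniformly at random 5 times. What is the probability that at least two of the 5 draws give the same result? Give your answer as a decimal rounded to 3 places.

0.962

P(all 5 different) = 5/5 · 4/5 · ··· · 1/5 ≈ 0.038.
P(at least two equal) = 1 − 0.038 = 0.962.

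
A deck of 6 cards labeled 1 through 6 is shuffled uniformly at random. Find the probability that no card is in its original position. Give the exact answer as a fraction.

53/144

This is the derangement probability: permutations of 6 with no fixed point.
D(6) = 6! · (1 − 1/1! + 1/2! − ··· + (−1)^6/6!) = 265.
P = 265/720 = 53/144.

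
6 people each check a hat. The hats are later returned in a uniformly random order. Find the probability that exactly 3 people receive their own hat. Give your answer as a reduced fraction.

Choose which 3 of the 6 are fixed: C(6,3) = 20 ways.
The remaining 3 must have no fixed point: D(3) = 2.
P = 20·2/720 = 1/18.

1/18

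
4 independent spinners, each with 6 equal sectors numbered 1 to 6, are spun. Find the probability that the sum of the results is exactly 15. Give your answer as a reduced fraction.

There are 6^4 = 1296 equally likely outcomes.
The number of ordered 4-tuples from {1,…,6} summing to 15 is 140.
P(sum = 15) = 140/1296 = 35/324.

35/324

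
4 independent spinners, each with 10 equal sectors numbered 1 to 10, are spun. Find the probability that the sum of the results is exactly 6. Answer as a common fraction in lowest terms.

There are 10^4 = 10000 equally likely outcomes.
The number of ordered 4-tuples from {1,…,10} summing to 6 is 10.
P(sum = 6) = 10/10000 = 1/1000.

1/1000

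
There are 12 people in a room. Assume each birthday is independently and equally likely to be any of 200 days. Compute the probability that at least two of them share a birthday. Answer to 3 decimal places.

0.286

It's easier to compute the probability that all 12 are distinct.
P(all distinct) = 200/200 · 199/200 · ··· · 189/200 ≈ 0.714.
So the probability of at least one match is 1 − 0.714 = 0.286.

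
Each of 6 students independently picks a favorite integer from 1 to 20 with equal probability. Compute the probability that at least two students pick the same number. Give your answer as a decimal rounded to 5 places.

It's easier to compute the probability that all 6 are distinct.
P(all distinct) = 20/20 · 19/20 · ··· · 15/20 ≈ 0.43605.
So the probability of at least one match is 1 − 0.43605 = 0.56395.

0.56395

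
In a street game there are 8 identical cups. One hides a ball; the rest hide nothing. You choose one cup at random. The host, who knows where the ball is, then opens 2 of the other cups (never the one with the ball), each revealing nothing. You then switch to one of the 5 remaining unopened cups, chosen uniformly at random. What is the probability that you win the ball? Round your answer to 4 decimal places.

0.1750

Your original cup holds the ball with probability 1/8, so the other 7 collectively hold it with probability 7/8.
The host can always find 2 empty cups to open, so the reveals don't change that 7/8; it is now spread over the 5 remaining unopened cups.
P(win by switching) = (7/8) · (1/5) = 7/40 ≈ 0.1750.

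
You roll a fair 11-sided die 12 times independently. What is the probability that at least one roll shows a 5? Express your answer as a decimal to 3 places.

P(no roll shows a 5) = (10/11)^12 ≈ 0.319.
P(at least one) = 1 − 0.319 = 0.681.

0.681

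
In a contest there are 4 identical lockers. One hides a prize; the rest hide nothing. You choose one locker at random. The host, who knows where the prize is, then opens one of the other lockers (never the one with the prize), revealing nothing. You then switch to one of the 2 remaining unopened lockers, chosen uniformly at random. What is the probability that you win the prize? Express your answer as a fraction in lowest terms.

Your original locker holds the prize with probability 1/4, so the other 3 collectively hold it with probability 3/4.
The host can always find an empty locker to open, so this doesn't change that 3/4; it is now spread over the 2 remaining unopened lockers.
P(win by switching) = (3/4) · (1/2) = 3/8.

3/8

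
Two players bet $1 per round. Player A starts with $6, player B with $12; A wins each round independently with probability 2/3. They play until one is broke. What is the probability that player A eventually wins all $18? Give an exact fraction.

Let r = q/p = (1/3)/(2/3) = 1/2. The recurrence P(i) = p·P(i+1) + q·P(i−1) with P(0)=0, P(18)=1 gives P(i) = (1 − r^i)/(1 − r^18).
P(6) = (1 − (1/2)^6) / (1 − (1/2)^18) = 4096/4161.

4096/4161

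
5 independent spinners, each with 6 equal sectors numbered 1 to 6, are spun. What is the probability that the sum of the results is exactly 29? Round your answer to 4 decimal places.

0.0006

There are 6^5 = 7776 equally likely outcomes.
The number of ordered 5-tuples from {1,…,6} summing to 29 is 5.
P(sum = 29) = 5/7776 ≈ 0.0006.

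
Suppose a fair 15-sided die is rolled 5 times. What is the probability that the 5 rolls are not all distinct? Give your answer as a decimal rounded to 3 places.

0.525

P(all 5 different) = 15/15 · 14/15 · ··· · 11/15 ≈ 0.475.
P(at least two equal) = 1 − 0.475 = 0.525.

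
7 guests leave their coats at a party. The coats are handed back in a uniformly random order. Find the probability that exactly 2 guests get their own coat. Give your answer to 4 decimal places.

0.1833

Choose which 2 of the 7 are fixed: C(7,2) = 21 ways.
The remaining 5 must have no fixed point: D(5) = 44.
P = 21·44/5040 = 11/60 ≈ 0.1833.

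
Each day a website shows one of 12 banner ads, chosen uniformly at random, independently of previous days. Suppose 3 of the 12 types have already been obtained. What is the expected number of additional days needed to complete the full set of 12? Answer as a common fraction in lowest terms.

Starting from 3 distinct types, each trial gives a new one with probability (12−i)/12 when i types are held, so the wait for the next new type is 12/(12−i).
E = 12/9 + 12/8 + 12/7 + 12/6 + 12/5 + 12/4 + 12/3 + 12/2 + 12/1 = 7129/210.

7129/210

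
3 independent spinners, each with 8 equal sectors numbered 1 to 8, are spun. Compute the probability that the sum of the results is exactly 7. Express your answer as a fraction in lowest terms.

15/512

There are 8^3 = 512 equally likely outcomes.
The number of ordered 3-tuples from {1,…,8} summing to 7 is 15.
P(sum = 7) = 15/512.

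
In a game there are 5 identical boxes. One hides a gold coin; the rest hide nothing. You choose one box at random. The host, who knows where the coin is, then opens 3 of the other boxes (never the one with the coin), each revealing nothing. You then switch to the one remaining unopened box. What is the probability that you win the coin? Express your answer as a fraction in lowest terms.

Your original box holds the coin with probability 1/5, so the other 4 collectively hold it with probability 4/5.
The host can always find 3 empty boxes to open, so the reveals don't change that 4/5; it is now spread over the 1 remaining unopened box.
P(win by switching) = (4/5) · (1/1) = 4/5.

4/5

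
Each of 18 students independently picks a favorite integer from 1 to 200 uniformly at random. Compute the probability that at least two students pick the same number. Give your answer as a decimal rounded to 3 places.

0.545

It's easier to compute the probability that all 18 are distinct.
P(all distinct) = 200/200 · 199/200 · ··· · 183/200 ≈ 0.455.
So the probability of at least one match is 1 − 0.455 = 0.545.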